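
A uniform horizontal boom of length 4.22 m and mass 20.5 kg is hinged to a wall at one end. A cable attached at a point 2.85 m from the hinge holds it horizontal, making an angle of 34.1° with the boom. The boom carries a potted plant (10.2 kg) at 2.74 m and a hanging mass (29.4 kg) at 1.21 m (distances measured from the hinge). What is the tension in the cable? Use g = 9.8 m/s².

Take moments about the hinge.
Beam weight: 20.5 × 9.8 = 200.9 N down at 2.11 m → arm 2.11 m, τ = 200.9 × 2.11 = 423.9 N·m clockwise.
Potted plant: 10.2 × 9.8 = 99.96 N down at 2.74 m → arm 2.74 m, τ = 99.96 × 2.74 = 273.9 N·m clockwise.
Hanging mass: 29.4 × 9.8 = 288.1 N down at 1.21 m → arm 1.21 m, τ = 288.1 × 1.21 = 348.6 N·m clockwise.
Total clockwise load moment = 1046 N·m.
The cable tension T acts at 2.85 m; only its component perpendicular to the boom, T sinθ, produces torque. sin 34.1° = 0.5606.
Balancing moments: T × 2.85 × 0.5606 = 1046, giving T = 1046 / 1.598 = 655 N.

T ≈ 655 N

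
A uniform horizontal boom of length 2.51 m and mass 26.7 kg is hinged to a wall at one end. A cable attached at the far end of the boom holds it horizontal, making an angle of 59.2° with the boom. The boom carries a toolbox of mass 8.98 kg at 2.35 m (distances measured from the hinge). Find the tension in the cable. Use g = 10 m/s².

Take moments about the hinge.
Beam weight: 26.7 × 10 = 267 N down at 1.255 m → arm 1.255 m, τ = 267 × 1.255 = 335.1 N·m clockwise.
Toolbox: 8.98 × 10 = 89.8 N down at 2.35 m → arm 2.35 m, τ = 89.8 × 2.35 = 211 N·m clockwise.
Total clockwise load moment = 546.1 N·m.
The cable tension T acts at 2.51 m; only its component perpendicular to the boom, T sinθ, produces torque. sin 59.2° = 0.859.
Setting net torque to zero: T × 2.51 × 0.859 = 546.1 → T = 546.1 / 2.156 = 253 N.

T ≈ 253 N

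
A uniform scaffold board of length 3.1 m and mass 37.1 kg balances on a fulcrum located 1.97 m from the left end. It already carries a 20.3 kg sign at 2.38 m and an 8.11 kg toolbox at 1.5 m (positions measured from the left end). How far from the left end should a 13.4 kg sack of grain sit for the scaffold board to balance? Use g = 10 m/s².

Sum moments about the fulcrum (at 1.97 m from the left end) (the support reaction has zero arm there).
Beam weight: 37.1 × 10 = 371 N down at 1.55 m → arm 0.42 m, τ = 371 × 0.42 = 155.8 N·m counterclockwise.
Sign: 20.3 × 10 = 203 N down at 2.38 m → arm 0.41 m, τ = 203 × 0.41 = 83.23 N·m clockwise.
Toolbox: 8.11 × 10 = 81.1 N down at 1.5 m → arm 0.47 m, τ = 81.1 × 0.47 = 38.12 N·m counterclockwise.
Net moment of existing loads = 110.7 N·m counterclockwise.
The sack of grain weighs 13.4 × 10 = 134 N and must supply an equal clockwise moment, so its lever arm about the fulcrum is 110.7 / 134 = 0.826 m.
That puts it at 1.97 + 0.826 = 2.8 m from the left end.

x ≈ 2.8 m from the left end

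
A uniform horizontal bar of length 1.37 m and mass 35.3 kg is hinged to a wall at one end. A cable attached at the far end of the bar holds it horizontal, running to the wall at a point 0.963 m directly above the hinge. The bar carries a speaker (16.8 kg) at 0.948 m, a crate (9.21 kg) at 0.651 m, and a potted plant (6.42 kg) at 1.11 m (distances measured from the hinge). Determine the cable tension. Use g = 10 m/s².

Take moments about the hinge.
Beam weight: 35.3 × 10 = 353 N down at 0.685 m → arm 0.685 m, τ = 353 × 0.685 = 241.8 N·m clockwise.
Speaker: 16.8 × 10 = 168 N down at 0.948 m → arm 0.948 m, τ = 168 × 0.948 = 159.3 N·m clockwise.
Crate: 9.21 × 10 = 92.1 N down at 0.651 m → arm 0.651 m, τ = 92.1 × 0.651 = 59.96 N·m clockwise.
Potted plant: 6.42 × 10 = 64.2 N down at 1.11 m → arm 1.11 m, τ = 64.2 × 1.11 = 71.26 N·m clockwise.
Total clockwise load moment = 532.3 N·m.
The cable tension T acts at 1.37 m; only its component perpendicular to the bar, T sinθ, produces torque. sinθ = h/√(h²+d²) = 0.963/√(0.963²+1.37²) = 0.5751.
Balancing moments: T × 1.37 × 0.5751 = 532.3, giving T = 532.3 / 0.7879 = 676 N.

T ≈ 676 N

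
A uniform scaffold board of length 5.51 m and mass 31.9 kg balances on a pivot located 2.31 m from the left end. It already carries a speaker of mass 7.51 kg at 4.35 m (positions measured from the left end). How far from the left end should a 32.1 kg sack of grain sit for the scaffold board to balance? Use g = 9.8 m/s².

Taking torques about the pivot (at 2.31 m from the left end):
Beam weight: 31.9 × 9.8 = 312.6 N down at 2.755 m → arm 0.445 m, τ = 312.6 × 0.445 = 139.1 N·m clockwise.
Speaker: 7.51 × 9.8 = 73.6 N down at 4.35 m → arm 2.04 m, τ = 73.6 × 2.04 = 150.1 N·m clockwise.
Net moment of existing loads = 289.2 N·m clockwise.
The sack of grain weighs 32.1 × 9.8 = 314.6 N and must supply an equal counterclockwise moment, so its lever arm about the pivot is 289.2 / 314.6 = 0.919 m.
That puts it at 2.31 − 0.919 = 1.39 m from the left end.

x ≈ 1.39 m from the left end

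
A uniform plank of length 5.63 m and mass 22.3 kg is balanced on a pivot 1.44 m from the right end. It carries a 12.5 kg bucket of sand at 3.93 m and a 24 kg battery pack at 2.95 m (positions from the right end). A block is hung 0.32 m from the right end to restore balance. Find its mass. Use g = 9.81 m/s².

m ≈ 87.5 kg

Sum moments about the pivot (at 1.44 m from the right end) (the support reaction has zero arm there).
Beam weight: 22.3 × 9.81 = 218.8 N down at 2.815 m → arm 1.375 m, τ = 218.8 × 1.375 = 300.9 N·m counterclockwise.
Bucket of sand: 12.5 × 9.81 = 122.6 N down at 3.93 m → arm 2.49 m, τ = 122.6 × 2.49 = 305.3 N·m counterclockwise.
Battery pack: 24 × 9.81 = 235.4 N down at 2.95 m → arm 1.51 m, τ = 235.4 × 1.51 = 355.5 N·m counterclockwise.
Net moment of known loads = 961.7 N·m counterclockwise.
An unknown mass m at 0.32 m has arm 1.12 m; its moment is m·g·1.12 clockwise.
Setting net torque to zero: m × 9.81 × 1.12 = 961.7 → m = 961.7 / (9.81 × 1.12) = 87.5 kg.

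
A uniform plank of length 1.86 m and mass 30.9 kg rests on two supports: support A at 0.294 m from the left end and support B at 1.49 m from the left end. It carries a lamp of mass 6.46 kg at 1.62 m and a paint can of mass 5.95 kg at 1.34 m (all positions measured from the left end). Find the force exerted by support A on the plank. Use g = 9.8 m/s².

Taking torques about support B:
Beam weight: 30.9 × 9.8 = 302.8 N down at 0.93 m → arm 0.56 m, τ = 302.8 × 0.56 = 169.6 N·m counterclockwise.
Lamp: 6.46 × 9.8 = 63.31 N down at 1.62 m → arm 0.13 m, τ = 63.31 × 0.13 = 8.23 N·m clockwise.
Paint can: 5.95 × 9.8 = 58.31 N down at 1.34 m → arm 0.15 m, τ = 58.31 × 0.15 = 8.746 N·m counterclockwise.
Net load moment about support B = 170.1 N·m counterclockwise.
Reaction R at support A is upward at 0.294 m, arm 1.196 m → moment R × 1.196 clockwise.
Setting net torque to zero: R × 1.196 = 170.1 → R = 142 N.

R_A ≈ 142 N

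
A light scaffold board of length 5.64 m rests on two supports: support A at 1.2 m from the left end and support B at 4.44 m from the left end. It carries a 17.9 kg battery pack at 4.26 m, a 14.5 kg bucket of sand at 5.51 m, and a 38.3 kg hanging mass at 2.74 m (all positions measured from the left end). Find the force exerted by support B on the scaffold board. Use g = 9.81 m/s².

Taking torques about support A:
Battery pack: 17.9 × 9.81 = 175.6 N down at 4.26 m → arm 3.06 m, τ = 175.6 × 3.06 = 537.3 N·m clockwise.
Bucket of sand: 14.5 × 9.81 = 142.2 N down at 5.51 m → arm 4.31 m, τ = 142.2 × 4.31 = 612.9 N·m clockwise.
Hanging mass: 38.3 × 9.81 = 375.7 N down at 2.74 m → arm 1.54 m, τ = 375.7 × 1.54 = 578.6 N·m clockwise.
Net load moment about support A = 1729 N·m clockwise.
Reaction R at support B is upward at 4.44 m, arm 3.24 m → moment R × 3.24 counterclockwise.
For rotational equilibrium, R × 3.24 = 1729, so R = 534 N.

R_B ≈ 534 N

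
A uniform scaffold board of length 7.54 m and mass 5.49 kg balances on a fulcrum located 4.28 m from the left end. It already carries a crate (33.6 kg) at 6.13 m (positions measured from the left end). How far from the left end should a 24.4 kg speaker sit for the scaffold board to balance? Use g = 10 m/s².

x ≈ 1.85 m from the left end

Taking torques about the fulcrum (at 4.28 m from the left end):
Beam weight: 5.49 × 10 = 54.9 N down at 3.77 m → arm 0.51 m, τ = 54.9 × 0.51 = 28 N·m counterclockwise.
Crate: 33.6 × 10 = 336 N down at 6.13 m → arm 1.85 m, τ = 336 × 1.85 = 621.6 N·m clockwise.
Net moment of existing loads = 593.6 N·m clockwise.
The speaker weighs 24.4 × 10 = 244 N and must supply an equal counterclockwise moment, so its lever arm about the fulcrum is 593.6 / 244 = 2.43 m.
That puts it at 4.28 − 2.43 = 1.85 m from the left end.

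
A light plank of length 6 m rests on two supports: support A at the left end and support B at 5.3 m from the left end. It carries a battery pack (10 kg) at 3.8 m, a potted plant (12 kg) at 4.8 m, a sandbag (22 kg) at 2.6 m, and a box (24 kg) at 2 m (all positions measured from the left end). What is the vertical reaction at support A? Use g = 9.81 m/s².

R_A ≈ 295 N

Taking torques about support B:
Battery pack: 10 × 9.81 = 98.1 N down at 3.8 m → arm 1.5 m, τ = 98.1 × 1.5 = 147.1 N·m counterclockwise.
Potted plant: 12 × 9.81 = 117.7 N down at 4.8 m → arm 0.5 m, τ = 117.7 × 0.5 = 58.85 N·m counterclockwise.
Sandbag: 22 × 9.81 = 215.8 N down at 2.6 m → arm 2.7 m, τ = 215.8 × 2.7 = 582.7 N·m counterclockwise.
Box: 24 × 9.81 = 235.4 N down at 2 m → arm 3.3 m, τ = 235.4 × 3.3 = 776.8 N·m counterclockwise.
Net load moment about support B = 1565 N·m counterclockwise.
Reaction R at support A is upward at 0 m, arm 5.3 m → moment R × 5.3 clockwise.
Στ = 0 ⇒ R × 5.3 = 1565 ⇒ R = 295 N.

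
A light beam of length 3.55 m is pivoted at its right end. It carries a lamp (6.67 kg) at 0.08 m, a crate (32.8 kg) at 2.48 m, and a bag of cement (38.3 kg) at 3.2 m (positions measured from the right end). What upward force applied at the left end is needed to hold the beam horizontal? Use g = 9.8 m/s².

F ≈ 564 N

Choose the right end as the axis so the unknown pivot reaction has zero arm there.
Lamp: 6.67 × 9.8 = 65.37 N down at 0.08 m → arm 0.08 m, τ = 65.37 × 0.08 = 5.23 N·m counterclockwise.
Crate: 32.8 × 9.8 = 321.4 N down at 2.48 m → arm 2.48 m, τ = 321.4 × 2.48 = 797.1 N·m counterclockwise.
Bag of cement: 38.3 × 9.8 = 375.3 N down at 3.2 m → arm 3.2 m, τ = 375.3 × 3.2 = 1201 N·m counterclockwise.
Net moment of the loads = 2003 N·m counterclockwise.
The upward force F acts at the left end, arm 3.55 m, giving F × 3.55 clockwise.
Στ = 0 ⇒ F × 3.55 = 2003 ⇒ F = 2003 / 3.55 = 564 N.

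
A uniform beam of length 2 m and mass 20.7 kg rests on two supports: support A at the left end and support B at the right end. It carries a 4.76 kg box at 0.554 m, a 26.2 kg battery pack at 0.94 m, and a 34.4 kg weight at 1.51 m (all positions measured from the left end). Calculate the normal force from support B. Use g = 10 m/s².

Take moments about support A.
Beam weight: 20.7 × 10 = 207 N down at 1 m → arm 1 m, τ = 207 × 1 = 207 N·m clockwise.
Box: 4.76 × 10 = 47.6 N down at 0.554 m → arm 0.554 m, τ = 47.6 × 0.554 = 26.37 N·m clockwise.
Battery pack: 26.2 × 10 = 262 N down at 0.94 m → arm 0.94 m, τ = 262 × 0.94 = 246.3 N·m clockwise.
Weight: 34.4 × 10 = 344 N down at 1.51 m → arm 1.51 m, τ = 344 × 1.51 = 519.4 N·m clockwise.
Net load moment about support A = 999.1 N·m clockwise.
Reaction R at support B is upward at 2 m, arm 2 m → moment R × 2 counterclockwise.
Setting net torque to zero: R × 2 = 999.1 → R = 500 N.

R_B ≈ 500 N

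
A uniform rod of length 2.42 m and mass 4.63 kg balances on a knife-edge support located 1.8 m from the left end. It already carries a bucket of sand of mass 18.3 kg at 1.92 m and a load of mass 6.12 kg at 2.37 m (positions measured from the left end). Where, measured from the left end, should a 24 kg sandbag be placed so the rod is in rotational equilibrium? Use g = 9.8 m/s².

Choose the knife-edge support (at 1.8 m from the left end) as the axis so the support reaction has zero arm there.
Beam weight: 4.63 × 9.8 = 45.37 N down at 1.21 m → arm 0.59 m, τ = 45.37 × 0.59 = 26.77 N·m counterclockwise.
Bucket of sand: 18.3 × 9.8 = 179.3 N down at 1.92 m → arm 0.12 m, τ = 179.3 × 0.12 = 21.52 N·m clockwise.
Load: 6.12 × 9.8 = 59.98 N down at 2.37 m → arm 0.57 m, τ = 59.98 × 0.57 = 34.19 N·m clockwise.
Net moment of existing loads = 28.94 N·m clockwise.
The sandbag weighs 24 × 9.8 = 235.2 N and must supply an equal counterclockwise moment, so its lever arm about the knife-edge support is 28.94 / 235.2 = 0.123 m.
That puts it at 1.8 − 0.123 = 1.68 m from the left end.

x ≈ 1.68 m from the left end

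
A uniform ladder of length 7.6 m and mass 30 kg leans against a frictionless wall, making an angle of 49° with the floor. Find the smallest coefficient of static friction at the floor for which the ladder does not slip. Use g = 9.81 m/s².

Taking torques about the foot of the ladder:
Ladder weight 30×9.81 = 294.3 N acts at 3.8 m along the ladder; its horizontal arm is 3.8·cos49° = 2.493 m → τ = 733.7 N·m clockwise.
Wall normal N acts horizontally at the top; its moment arm is the height L sinθ = 7.6·sin49° = 5.736 m, counterclockwise.
Setting net torque to zero: N × 5.736 = 733.7 → N = 127.9 N.
ΣFx = 0 ⇒ f = N_wall = 127.9 N. ΣFy = 0 ⇒ N_floor = 294.3 N.
μ_min = f / N_floor = 127.9 / 294.3 = 0.435.

μ_min ≈ 0.435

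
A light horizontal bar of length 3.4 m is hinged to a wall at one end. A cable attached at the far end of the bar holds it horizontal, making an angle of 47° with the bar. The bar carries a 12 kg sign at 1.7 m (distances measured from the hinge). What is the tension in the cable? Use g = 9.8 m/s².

T ≈ 80.4 N

About the hinge:
Sign: 12 × 9.8 = 117.6 N down at 1.7 m → arm 1.7 m, τ = 117.6 × 1.7 = 199.9 N·m clockwise.
Total clockwise load moment = 199.9 N·m.
The cable tension T acts at 3.4 m; only its component perpendicular to the bar, T sinθ, produces torque. sin 47° = 0.7314.
Στ = 0 ⇒ T × 3.4 × 0.7314 = 199.9 ⇒ T = 199.9 / 2.487 = 80.4 N.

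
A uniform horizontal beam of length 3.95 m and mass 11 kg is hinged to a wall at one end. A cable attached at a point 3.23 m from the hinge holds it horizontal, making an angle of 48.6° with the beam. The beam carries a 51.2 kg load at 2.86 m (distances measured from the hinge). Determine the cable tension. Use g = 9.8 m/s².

Take moments about the hinge.
Beam weight: 11 × 9.8 = 107.8 N down at 1.975 m → arm 1.975 m, τ = 107.8 × 1.975 = 212.9 N·m clockwise.
Load: 51.2 × 9.8 = 501.8 N down at 2.86 m → arm 2.86 m, τ = 501.8 × 2.86 = 1435 N·m clockwise.
Total clockwise load moment = 1648 N·m.
The cable tension T acts at 3.23 m; only its component perpendicular to the beam, T sinθ, produces torque. sin 48.6° = 0.7501.
Setting net torque to zero: T × 3.23 × 0.7501 = 1648 → T = 1648 / 2.423 = 680 N.

T ≈ 680 N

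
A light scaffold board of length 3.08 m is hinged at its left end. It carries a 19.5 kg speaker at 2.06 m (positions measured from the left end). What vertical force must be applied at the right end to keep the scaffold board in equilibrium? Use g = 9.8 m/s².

F ≈ 128 N

Take moments about the left end.
Speaker: 19.5 × 9.8 = 191.1 N down at 2.06 m → arm 2.06 m, τ = 191.1 × 2.06 = 393.7 N·m clockwise.
Net moment of the loads = 393.7 N·m clockwise.
The upward force F acts at the right end, arm 3.08 m, giving F × 3.08 counterclockwise.
Balancing moments: F × 3.08 = 393.7, giving F = 393.7 / 3.08 = 128 N.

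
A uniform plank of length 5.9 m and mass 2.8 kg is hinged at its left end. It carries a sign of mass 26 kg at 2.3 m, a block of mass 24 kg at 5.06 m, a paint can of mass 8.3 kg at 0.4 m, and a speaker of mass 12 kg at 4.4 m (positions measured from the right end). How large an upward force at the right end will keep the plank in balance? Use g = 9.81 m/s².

Sum moments about the left end (the unknown pivot reaction has zero arm there).
Beam weight: 2.8 × 9.81 = 27.47 N down at 2.95 m → arm 2.95 m, τ = 27.47 × 2.95 = 81.04 N·m clockwise.
Sign: 26 × 9.81 = 255.1 N down at 2.3 m → arm 3.6 m, τ = 255.1 × 3.6 = 918.4 N·m clockwise.
Block: 24 × 9.81 = 235.4 N down at 5.06 m → arm 0.84 m, τ = 235.4 × 0.84 = 197.7 N·m clockwise.
Paint can: 8.3 × 9.81 = 81.42 N down at 0.4 m → arm 5.5 m, τ = 81.42 × 5.5 = 447.8 N·m clockwise.
Speaker: 12 × 9.81 = 117.7 N down at 4.4 m → arm 1.5 m, τ = 117.7 × 1.5 = 176.6 N·m clockwise.
Net moment of the loads = 1822 N·m clockwise.
The upward force F acts at the right end, arm 5.9 m, giving F × 5.9 counterclockwise.
For rotational equilibrium, F × 5.9 = 1822, so F = 1822 / 5.9 = 309 N.

F ≈ 309 N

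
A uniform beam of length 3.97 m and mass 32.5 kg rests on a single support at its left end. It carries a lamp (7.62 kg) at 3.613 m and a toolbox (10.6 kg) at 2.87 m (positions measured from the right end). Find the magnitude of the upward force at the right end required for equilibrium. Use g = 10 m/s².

F ≈ 199 N

Choose the left end as the axis so the unknown pivot reaction has zero arm there.
Beam weight: 32.5 × 10 = 325 N down at 1.985 m → arm 1.985 m, τ = 325 × 1.985 = 645.1 N·m clockwise.
Lamp: 7.62 × 10 = 76.2 N down at 3.613 m → arm 0.357 m, τ = 76.2 × 0.357 = 27.2 N·m clockwise.
Toolbox: 10.6 × 10 = 106 N down at 2.87 m → arm 1.1 m, τ = 106 × 1.1 = 116.6 N·m clockwise.
Net moment of the loads = 788.9 N·m clockwise.
The upward force F acts at the right end, arm 3.97 m, giving F × 3.97 counterclockwise.
Setting net torque to zero: F × 3.97 = 788.9 → F = 788.9 / 3.97 = 199 N.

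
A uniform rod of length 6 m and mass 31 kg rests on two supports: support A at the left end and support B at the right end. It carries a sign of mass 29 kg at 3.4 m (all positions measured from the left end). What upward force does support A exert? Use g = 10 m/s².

Take moments about support B.
Beam weight: 31 × 10 = 310 N down at 3 m → arm 3 m, τ = 310 × 3 = 930 N·m counterclockwise.
Sign: 29 × 10 = 290 N down at 3.4 m → arm 2.6 m, τ = 290 × 2.6 = 754 N·m counterclockwise.
Net load moment about support B = 1684 N·m counterclockwise.
Reaction R at support A is upward at 0 m, arm 6 m → moment R × 6 clockwise.
For rotational equilibrium, R × 6 = 1684, so R = 281 N.

R_A ≈ 281 N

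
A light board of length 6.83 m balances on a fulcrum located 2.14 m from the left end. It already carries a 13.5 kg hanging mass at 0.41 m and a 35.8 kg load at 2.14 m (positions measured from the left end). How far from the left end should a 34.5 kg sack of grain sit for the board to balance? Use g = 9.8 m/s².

x ≈ 2.82 m from the left end

Choose the fulcrum (at 2.14 m from the left end) as the axis so the support reaction has zero arm there.
Hanging mass: 13.5 × 9.8 = 132.3 N down at 0.41 m → arm 1.73 m, τ = 132.3 × 1.73 = 228.9 N·m counterclockwise.
Load: acts at the fulcrum, moment arm 0 → no torque.
Net moment of existing loads = 228.9 N·m counterclockwise.
The sack of grain weighs 34.5 × 9.8 = 338.1 N and must supply an equal clockwise moment, so its lever arm about the fulcrum is 228.9 / 338.1 = 0.677 m.
That puts it at 2.14 + 0.677 = 2.82 m from the left end.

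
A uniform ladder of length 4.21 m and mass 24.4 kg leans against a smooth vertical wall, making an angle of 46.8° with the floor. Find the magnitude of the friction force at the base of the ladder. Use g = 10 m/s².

f ≈ 115 N

About the foot of the ladder:
Ladder weight 24.4×10 = 244 N acts at 2.105 m along the ladder; its horizontal arm is 2.105·cos46.8° = 1.441 m → τ = 351.6 N·m clockwise.
Wall normal N acts horizontally at the top; its moment arm is the height L sinθ = 4.21·sin46.8° = 3.069 m, counterclockwise.
Στ = 0 ⇒ N × 3.069 = 351.6 ⇒ N = 115 N.
ΣFx = 0: friction at the foot balances the wall's push, so f = N_wall = 115 N.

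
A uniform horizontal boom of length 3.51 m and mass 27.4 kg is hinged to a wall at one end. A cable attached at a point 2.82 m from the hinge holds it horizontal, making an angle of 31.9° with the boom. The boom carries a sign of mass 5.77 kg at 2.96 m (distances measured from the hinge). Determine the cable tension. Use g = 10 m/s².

Take moments about the hinge.
Beam weight: 27.4 × 10 = 274 N down at 1.755 m → arm 1.755 m, τ = 274 × 1.755 = 480.9 N·m clockwise.
Sign: 5.77 × 10 = 57.7 N down at 2.96 m → arm 2.96 m, τ = 57.7 × 2.96 = 170.8 N·m clockwise.
Total clockwise load moment = 651.7 N·m.
The cable tension T acts at 2.82 m; only its component perpendicular to the boom, T sinθ, produces torque. sin 31.9° = 0.5284.
Balancing moments: T × 2.82 × 0.5284 = 651.7, giving T = 651.7 / 1.49 = 437 N.

T ≈ 437 N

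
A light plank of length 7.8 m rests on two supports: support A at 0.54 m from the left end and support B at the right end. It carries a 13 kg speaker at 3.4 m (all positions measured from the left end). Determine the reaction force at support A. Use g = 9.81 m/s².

Taking torques about support B:
Speaker: 13 × 9.81 = 127.5 N down at 3.4 m → arm 4.4 m, τ = 127.5 × 4.4 = 561 N·m counterclockwise.
Net load moment about support B = 561 N·m counterclockwise.
Reaction R at support A is upward at 0.54 m, arm 7.26 m → moment R × 7.26 clockwise.
For rotational equilibrium, R × 7.26 = 561, so R = 77.3 N.

R_A ≈ 77.3 N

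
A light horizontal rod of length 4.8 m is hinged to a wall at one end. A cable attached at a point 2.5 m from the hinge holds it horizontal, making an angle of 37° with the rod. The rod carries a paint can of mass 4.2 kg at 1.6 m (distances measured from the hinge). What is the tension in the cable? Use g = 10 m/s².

About the hinge:
Paint can: 4.2 × 10 = 42 N down at 1.6 m → arm 1.6 m, τ = 42 × 1.6 = 67.2 N·m clockwise.
Total clockwise load moment = 67.2 N·m.
The cable tension T acts at 2.5 m; only its component perpendicular to the rod, T sinθ, produces torque. sin 37° = 0.6018.
Στ = 0 ⇒ T × 2.5 × 0.6018 = 67.2 ⇒ T = 67.2 / 1.504 = 44.7 N.

T ≈ 44.7 N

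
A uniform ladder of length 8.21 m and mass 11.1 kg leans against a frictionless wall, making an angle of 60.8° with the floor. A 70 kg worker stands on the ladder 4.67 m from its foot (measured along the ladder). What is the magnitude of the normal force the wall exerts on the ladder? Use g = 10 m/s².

N_wall ≈ 254 N

Taking torques about the foot of the ladder:
Ladder weight 11.1×10 = 111 N acts at 4.105 m along the ladder; its horizontal arm is 4.105·cos60.8° = 2.003 m → τ = 222.3 N·m clockwise.
Worker: 70×10 = 700 N at 4.67 m → arm 2.278 m → τ = 1595 N·m clockwise.
Wall normal N acts horizontally at the top; its moment arm is the height L sinθ = 8.21·sin60.8° = 7.167 m, counterclockwise.
Balancing moments: N × 7.167 = 1817, giving N = 254 N.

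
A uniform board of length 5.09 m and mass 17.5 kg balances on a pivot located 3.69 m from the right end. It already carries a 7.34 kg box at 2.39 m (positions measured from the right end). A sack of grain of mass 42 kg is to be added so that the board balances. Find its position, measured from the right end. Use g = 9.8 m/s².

Choose the pivot (at 3.69 m from the right end) as the axis so the support reaction has zero arm there.
Beam weight: 17.5 × 9.8 = 171.5 N down at 2.545 m → arm 1.145 m, τ = 171.5 × 1.145 = 196.4 N·m clockwise.
Box: 7.34 × 9.8 = 71.93 N down at 2.39 m → arm 1.3 m, τ = 71.93 × 1.3 = 93.51 N·m clockwise.
Net moment of existing loads = 289.9 N·m clockwise.
The sack of grain weighs 42 × 9.8 = 411.6 N and must supply an equal counterclockwise moment, so its lever arm about the pivot is 289.9 / 411.6 = 0.704 m.
That puts it at 3.69 + 0.704 = 4.39 m from the right end.

x ≈ 4.39 m from the right end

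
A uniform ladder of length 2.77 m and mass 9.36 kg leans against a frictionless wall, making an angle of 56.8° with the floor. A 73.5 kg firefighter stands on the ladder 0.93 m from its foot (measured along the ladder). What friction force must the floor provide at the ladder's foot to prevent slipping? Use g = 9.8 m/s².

Choose the foot of the ladder as the axis so the floor normal and friction both act there and drop out.
Ladder weight 9.36×9.8 = 91.73 N acts at 1.385 m along the ladder; its horizontal arm is 1.385·cos56.8° = 0.7584 m → τ = 69.57 N·m clockwise.
Firefighter: 73.5×9.8 = 720.3 N at 0.93 m → arm 0.5092 m → τ = 366.8 N·m clockwise.
Wall normal N acts horizontally at the top; its moment arm is the height L sinθ = 2.77·sin56.8° = 2.318 m, counterclockwise.
For rotational equilibrium, N × 2.318 = 436.4, so N = 188 N.
ΣFx = 0: friction at the foot balances the wall's push, so f = N_wall = 188 N.

f ≈ 188 N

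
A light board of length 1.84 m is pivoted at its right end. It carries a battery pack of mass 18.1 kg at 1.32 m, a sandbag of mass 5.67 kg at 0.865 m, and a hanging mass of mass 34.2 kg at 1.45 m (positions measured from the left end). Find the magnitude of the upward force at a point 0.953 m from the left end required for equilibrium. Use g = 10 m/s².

F ≈ 319 N

Take moments about the right end.
Battery pack: 18.1 × 10 = 181 N down at 1.32 m → arm 0.52 m, τ = 181 × 0.52 = 94.12 N·m counterclockwise.
Sandbag: 5.67 × 10 = 56.7 N down at 0.865 m → arm 0.975 m, τ = 56.7 × 0.975 = 55.28 N·m counterclockwise.
Hanging mass: 34.2 × 10 = 342 N down at 1.45 m → arm 0.39 m, τ = 342 × 0.39 = 133.4 N·m counterclockwise.
Net moment of the loads = 282.8 N·m counterclockwise.
The upward force F acts at a point 0.953 m from the left end, arm 0.887 m, giving F × 0.887 clockwise.
Balancing moments: F × 0.887 = 282.8, giving F = 282.8 / 0.887 = 319 N.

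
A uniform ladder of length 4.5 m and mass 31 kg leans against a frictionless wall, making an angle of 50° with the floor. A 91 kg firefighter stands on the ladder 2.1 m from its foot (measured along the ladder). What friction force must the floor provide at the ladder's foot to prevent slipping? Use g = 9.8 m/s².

f ≈ 477 N

Sum moments about the foot of the ladder (the floor normal and friction both act there and drop out).
Ladder weight 31×9.8 = 303.8 N acts at 2.25 m along the ladder; its horizontal arm is 2.25·cos50° = 1.446 m → τ = 439.3 N·m clockwise.
Firefighter: 91×9.8 = 891.8 N at 2.1 m → arm 1.35 m → τ = 1204 N·m clockwise.
Wall normal N acts horizontally at the top; its moment arm is the height L sinθ = 4.5·sin50° = 3.447 m, counterclockwise.
Στ = 0 ⇒ N × 3.447 = 1643 ⇒ N = 477 N.
ΣFx = 0: friction at the foot balances the wall's push, so f = N_wall = 477 N.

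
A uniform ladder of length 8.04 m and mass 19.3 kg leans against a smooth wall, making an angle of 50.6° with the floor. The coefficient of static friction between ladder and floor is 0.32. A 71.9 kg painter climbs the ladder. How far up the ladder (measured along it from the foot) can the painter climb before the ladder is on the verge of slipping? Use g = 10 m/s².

Sum moments about the foot of the ladder (the floor normal and friction both act there and drop out).
Ladder weight 19.3×10 = 193 N acts at 4.02 m along the ladder; its horizontal arm is 4.02·cos50.6° = 2.552 m → τ = 492.5 N·m clockwise.
Painter weight 71.9×10 = 719 N at distance d → arm d·cos50.6° → τ = 719·d·0.6347 clockwise.
Wall normal N at the top has arm L sinθ = 6.213 m counterclockwise, so Στ = 0 gives N·6.213 = 492.5 + 456.3·d.
ΣFy = 0 ⇒ N_floor = 912 N, so the maximum friction is μ_s·N_floor = 0.32×912 = 291.8 N. ΣFx = 0 ⇒ N_wall = f, so at the slipping point N = 291.8 N.
Substituting: 291.8×6.213 = 492.5 + 456.3·d ⇒ d = (1813 − 492.5) / 456.3 = 2.89 m.

d ≈ 2.89 m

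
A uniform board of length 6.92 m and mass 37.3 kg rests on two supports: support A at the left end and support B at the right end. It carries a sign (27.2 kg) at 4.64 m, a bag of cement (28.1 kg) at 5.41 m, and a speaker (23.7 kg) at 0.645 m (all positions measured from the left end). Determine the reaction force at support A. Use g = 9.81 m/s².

Sum moments about support B (its reaction then has zero moment arm).
Beam weight: 37.3 × 9.81 = 365.9 N down at 3.46 m → arm 3.46 m, τ = 365.9 × 3.46 = 1266 N·m counterclockwise.
Sign: 27.2 × 9.81 = 266.8 N down at 4.64 m → arm 2.28 m, τ = 266.8 × 2.28 = 608.3 N·m counterclockwise.
Bag of cement: 28.1 × 9.81 = 275.7 N down at 5.41 m → arm 1.51 m, τ = 275.7 × 1.51 = 416.3 N·m counterclockwise.
Speaker: 23.7 × 9.81 = 232.5 N down at 0.645 m → arm 6.275 m, τ = 232.5 × 6.275 = 1459 N·m counterclockwise.
Net load moment about support B = 3750 N·m counterclockwise.
Reaction R at support A is upward at 0 m, arm 6.92 m → moment R × 6.92 clockwise.
For rotational equilibrium, R × 6.92 = 3750, so R = 542 N.

R_A ≈ 542 N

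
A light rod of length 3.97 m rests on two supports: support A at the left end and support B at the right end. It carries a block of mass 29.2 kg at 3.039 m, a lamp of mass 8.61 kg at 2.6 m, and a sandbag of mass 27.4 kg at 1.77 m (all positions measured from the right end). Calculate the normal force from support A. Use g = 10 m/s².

Take moments about support B.
Block: 29.2 × 10 = 292 N down at 3.039 m → arm 3.039 m, τ = 292 × 3.039 = 887.4 N·m counterclockwise.
Lamp: 8.61 × 10 = 86.1 N down at 2.6 m → arm 2.6 m, τ = 86.1 × 2.6 = 223.9 N·m counterclockwise.
Sandbag: 27.4 × 10 = 274 N down at 1.77 m → arm 1.77 m, τ = 274 × 1.77 = 485 N·m counterclockwise.
Net load moment about support B = 1596 N·m counterclockwise.
Reaction R at support A is upward at 3.97 m, arm 3.97 m → moment R × 3.97 clockwise.
Balancing moments: R × 3.97 = 1596, giving R = 402 N.

R_A ≈ 402 N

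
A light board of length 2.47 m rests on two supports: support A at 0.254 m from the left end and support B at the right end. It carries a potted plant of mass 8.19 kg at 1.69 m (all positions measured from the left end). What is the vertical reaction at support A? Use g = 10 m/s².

About support B:
Potted plant: 8.19 × 10 = 81.9 N down at 1.69 m → arm 0.78 m, τ = 81.9 × 0.78 = 63.88 N·m counterclockwise.
Net load moment about support B = 63.88 N·m counterclockwise.
Reaction R at support A is upward at 0.254 m, arm 2.216 m → moment R × 2.216 clockwise.
Στ = 0 ⇒ R × 2.216 = 63.88 ⇒ R = 28.8 N.

R_A ≈ 28.8 N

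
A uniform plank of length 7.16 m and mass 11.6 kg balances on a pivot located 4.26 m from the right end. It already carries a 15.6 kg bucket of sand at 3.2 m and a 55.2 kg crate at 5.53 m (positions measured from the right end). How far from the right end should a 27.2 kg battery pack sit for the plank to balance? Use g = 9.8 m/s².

x ≈ 2.58 m from the right end

About the pivot (at 4.26 m from the right end):
Beam weight: 11.6 × 9.8 = 113.7 N down at 3.58 m → arm 0.68 m, τ = 113.7 × 0.68 = 77.32 N·m clockwise.
Bucket of sand: 15.6 × 9.8 = 152.9 N down at 3.2 m → arm 1.06 m, τ = 152.9 × 1.06 = 162.1 N·m clockwise.
Crate: 55.2 × 9.8 = 541 N down at 5.53 m → arm 1.27 m, τ = 541 × 1.27 = 687.1 N·m counterclockwise.
Net moment of existing loads = 447.7 N·m counterclockwise.
The battery pack weighs 27.2 × 9.8 = 266.6 N and must supply an equal clockwise moment, so its lever arm about the pivot is 447.7 / 266.6 = 1.68 m.
That puts it at 4.26 − 1.68 = 2.58 m from the right end.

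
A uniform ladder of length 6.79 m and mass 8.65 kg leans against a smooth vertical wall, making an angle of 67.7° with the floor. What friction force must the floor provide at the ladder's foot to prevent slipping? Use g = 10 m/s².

f ≈ 17.7 N

Taking torques about the foot of the ladder:
Ladder weight 8.65×10 = 86.5 N acts at 3.395 m along the ladder; its horizontal arm is 3.395·cos67.7° = 1.288 m → τ = 111.4 N·m clockwise.
Wall normal N acts horizontally at the top; its moment arm is the height L sinθ = 6.79·sin67.7° = 6.282 m, counterclockwise.
Setting net torque to zero: N × 6.282 = 111.4 → N = 17.7 N.
ΣFx = 0: friction at the foot balances the wall's push, so f = N_wall = 17.7 N.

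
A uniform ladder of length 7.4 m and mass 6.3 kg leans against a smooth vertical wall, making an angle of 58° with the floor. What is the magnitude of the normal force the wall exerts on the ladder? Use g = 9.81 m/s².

Take moments about the foot of the ladder.
Ladder weight 6.3×9.81 = 61.8 N acts at 3.7 m along the ladder; its horizontal arm is 3.7·cos58° = 1.961 m → τ = 121.2 N·m clockwise.
Wall normal N acts horizontally at the top; its moment arm is the height L sinθ = 7.4·sin58° = 6.276 m, counterclockwise.
For rotational equilibrium, N × 6.276 = 121.2, so N = 19.3 N.

N_wall ≈ 19.3 N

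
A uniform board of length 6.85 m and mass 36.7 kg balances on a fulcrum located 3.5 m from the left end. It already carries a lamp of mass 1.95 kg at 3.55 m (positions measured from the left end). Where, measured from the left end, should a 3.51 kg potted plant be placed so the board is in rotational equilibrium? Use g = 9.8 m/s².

Take moments about the fulcrum (at 3.5 m from the left end).
Beam weight: 36.7 × 9.8 = 359.7 N down at 3.425 m → arm 0.075 m, τ = 359.7 × 0.075 = 26.98 N·m counterclockwise.
Lamp: 1.95 × 9.8 = 19.11 N down at 3.55 m → arm 0.05 m, τ = 19.11 × 0.05 = 0.9555 N·m clockwise.
Net moment of existing loads = 26.02 N·m counterclockwise.
The potted plant weighs 3.51 × 9.8 = 34.4 N and must supply an equal clockwise moment, so its lever arm about the fulcrum is 26.02 / 34.4 = 0.756 m.
That puts it at 3.5 + 0.756 = 4.26 m from the left end.

x ≈ 4.26 m from the left end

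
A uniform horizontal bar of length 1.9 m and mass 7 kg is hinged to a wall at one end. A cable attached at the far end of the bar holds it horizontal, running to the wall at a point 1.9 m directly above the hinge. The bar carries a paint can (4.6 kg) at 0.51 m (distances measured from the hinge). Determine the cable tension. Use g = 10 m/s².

Taking torques about the hinge:
Beam weight: 7 × 10 = 70 N down at 0.95 m → arm 0.95 m, τ = 70 × 0.95 = 66.5 N·m clockwise.
Paint can: 4.6 × 10 = 46 N down at 0.51 m → arm 0.51 m, τ = 46 × 0.51 = 23.46 N·m clockwise.
Total clockwise load moment = 89.96 N·m.
The cable tension T acts at 1.9 m; only its component perpendicular to the bar, T sinθ, produces torque. sinθ = h/√(h²+d²) = 1.9/√(1.9²+1.9²) = 0.7071.
For rotational equilibrium, T × 1.9 × 0.7071 = 89.96, so T = 89.96 / 1.343 = 67 N.

T ≈ 67 N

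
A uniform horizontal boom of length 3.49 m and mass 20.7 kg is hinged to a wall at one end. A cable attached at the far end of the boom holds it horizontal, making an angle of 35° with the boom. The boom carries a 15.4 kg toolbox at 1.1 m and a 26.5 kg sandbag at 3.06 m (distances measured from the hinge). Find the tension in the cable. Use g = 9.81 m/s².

Sum moments about the hinge (the unknown hinge reaction has zero arm there).
Beam weight: 20.7 × 9.81 = 203.1 N down at 1.745 m → arm 1.745 m, τ = 203.1 × 1.745 = 354.4 N·m clockwise.
Toolbox: 15.4 × 9.81 = 151.1 N down at 1.1 m → arm 1.1 m, τ = 151.1 × 1.1 = 166.2 N·m clockwise.
Sandbag: 26.5 × 9.81 = 260 N down at 3.06 m → arm 3.06 m, τ = 260 × 3.06 = 795.6 N·m clockwise.
Total clockwise load moment = 1316 N·m.
The cable tension T acts at 3.49 m; only its component perpendicular to the boom, T sinθ, produces torque. sin 35° = 0.5736.
For rotational equilibrium, T × 3.49 × 0.5736 = 1316, so T = 1316 / 2.002 = 657 N.

T ≈ 657 N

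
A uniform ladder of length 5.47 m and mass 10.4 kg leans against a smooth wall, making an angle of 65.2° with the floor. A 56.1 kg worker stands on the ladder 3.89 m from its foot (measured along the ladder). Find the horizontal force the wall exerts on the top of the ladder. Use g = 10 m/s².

N_wall ≈ 208 N

Sum moments about the foot of the ladder (the floor normal and friction both act there and drop out).
Ladder weight 10.4×10 = 104 N acts at 2.735 m along the ladder; its horizontal arm is 2.735·cos65.2° = 1.147 m → τ = 119.3 N·m clockwise.
Worker: 56.1×10 = 561 N at 3.89 m → arm 1.632 m → τ = 915.6 N·m clockwise.
Wall normal N acts horizontally at the top; its moment arm is the height L sinθ = 5.47·sin65.2° = 4.966 m, counterclockwise.
Balancing moments: N × 4.966 = 1035, giving N = 208 N.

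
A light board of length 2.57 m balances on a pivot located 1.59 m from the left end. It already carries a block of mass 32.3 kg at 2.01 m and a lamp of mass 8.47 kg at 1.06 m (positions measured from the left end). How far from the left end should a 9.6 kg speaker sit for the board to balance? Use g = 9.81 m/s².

x ≈ 0.644 m from the left end

Choose the pivot (at 1.59 m from the left end) as the axis so the support reaction has zero arm there.
Block: 32.3 × 9.81 = 316.9 N down at 2.01 m → arm 0.42 m, τ = 316.9 × 0.42 = 133.1 N·m clockwise.
Lamp: 8.47 × 9.81 = 83.09 N down at 1.06 m → arm 0.53 m, τ = 83.09 × 0.53 = 44.04 N·m counterclockwise.
Net moment of existing loads = 89.06 N·m clockwise.
The speaker weighs 9.6 × 9.81 = 94.18 N and must supply an equal counterclockwise moment, so its lever arm about the pivot is 89.06 / 94.18 = 0.946 m.
That puts it at 1.59 − 0.946 = 0.644 m from the left end.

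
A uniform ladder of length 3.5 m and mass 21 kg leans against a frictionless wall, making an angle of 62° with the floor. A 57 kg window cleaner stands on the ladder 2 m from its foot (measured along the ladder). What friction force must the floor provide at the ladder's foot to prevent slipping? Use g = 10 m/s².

f ≈ 229 N

About the foot of the ladder:
Ladder weight 21×10 = 210 N acts at 1.75 m along the ladder; its horizontal arm is 1.75·cos62° = 0.8216 m → τ = 172.5 N·m clockwise.
Window cleaner: 57×10 = 570 N at 2 m → arm 0.9389 m → τ = 535.2 N·m clockwise.
Wall normal N acts horizontally at the top; its moment arm is the height L sinθ = 3.5·sin62° = 3.09 m, counterclockwise.
For rotational equilibrium, N × 3.09 = 707.7, so N = 229 N.
ΣFx = 0: friction at the foot balances the wall's push, so f = N_wall = 229 N.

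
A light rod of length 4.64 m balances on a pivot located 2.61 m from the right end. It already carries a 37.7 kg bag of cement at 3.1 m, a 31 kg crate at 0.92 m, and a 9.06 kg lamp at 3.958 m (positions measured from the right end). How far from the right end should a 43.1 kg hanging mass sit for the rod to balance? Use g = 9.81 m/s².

Sum moments about the pivot (at 2.61 m from the right end) (the support reaction has zero arm there).
Bag of cement: 37.7 × 9.81 = 369.8 N down at 3.1 m → arm 0.49 m, τ = 369.8 × 0.49 = 181.2 N·m counterclockwise.
Crate: 31 × 9.81 = 304.1 N down at 0.92 m → arm 1.69 m, τ = 304.1 × 1.69 = 513.9 N·m clockwise.
Lamp: 9.06 × 9.81 = 88.88 N down at 3.958 m → arm 1.348 m, τ = 88.88 × 1.348 = 119.8 N·m counterclockwise.
Net moment of existing loads = 212.9 N·m clockwise.
The hanging mass weighs 43.1 × 9.81 = 422.8 N and must supply an equal counterclockwise moment, so its lever arm about the pivot is 212.9 / 422.8 = 0.504 m.
That puts it at 2.61 + 0.504 = 3.11 m from the right end.

x ≈ 3.11 m from the right end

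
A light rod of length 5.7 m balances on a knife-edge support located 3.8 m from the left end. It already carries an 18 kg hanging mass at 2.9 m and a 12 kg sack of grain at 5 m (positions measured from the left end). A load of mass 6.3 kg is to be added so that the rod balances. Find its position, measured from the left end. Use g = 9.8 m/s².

Sum moments about the knife-edge support (at 3.8 m from the left end) (the support reaction has zero arm there).
Hanging mass: 18 × 9.8 = 176.4 N down at 2.9 m → arm 0.9 m, τ = 176.4 × 0.9 = 158.8 N·m counterclockwise.
Sack of grain: 12 × 9.8 = 117.6 N down at 5 m → arm 1.2 m, τ = 117.6 × 1.2 = 141.1 N·m clockwise.
Net moment of existing loads = 17.7 N·m counterclockwise.
The load weighs 6.3 × 9.8 = 61.74 N and must supply an equal clockwise moment, so its lever arm about the knife-edge support is 17.7 / 61.74 = 0.287 m.
That puts it at 3.8 + 0.287 = 4.09 m from the left end.

x ≈ 4.09 m from the left end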